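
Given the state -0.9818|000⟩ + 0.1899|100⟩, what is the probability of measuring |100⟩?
0.03606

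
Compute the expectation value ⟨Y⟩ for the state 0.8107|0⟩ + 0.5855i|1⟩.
0.9493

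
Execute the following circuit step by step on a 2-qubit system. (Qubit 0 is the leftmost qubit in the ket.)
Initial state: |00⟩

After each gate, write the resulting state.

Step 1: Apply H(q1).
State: 1/√2|00⟩ + 1/√2|01⟩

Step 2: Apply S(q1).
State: 1/√2|00⟩ + (1/√2)i|01⟩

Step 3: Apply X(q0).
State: 1/√2|10⟩ + (1/√2)i|11⟩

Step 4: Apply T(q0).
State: (1/2 + (1/2)i)|10⟩ + (-1/2 + (1/2)i)|11⟩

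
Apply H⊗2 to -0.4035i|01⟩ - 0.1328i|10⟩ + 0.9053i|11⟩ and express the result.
0.1845i|00⟩ - 0.3173i|01⟩ - 0.588i|10⟩ + 0.7208i|11⟩

H⊗2 gives amp(|y⟩) = (1/2) Σ_x (−1)^(x·y) amp(|x⟩), where x·y is the number of positions in which both x and y have a 1.
|00⟩: (-0.4035i - 0.1328i + 0.9053i)/2 = 0.1845i
|01⟩: (0.4035i - 0.1328i - 0.9053i)/2 = -0.3173i
|10⟩: (-0.4035i + 0.1328i - 0.9053i)/2 = -0.588i
|11⟩: (0.4035i + 0.1328i + 0.9053i)/2 = 0.7208i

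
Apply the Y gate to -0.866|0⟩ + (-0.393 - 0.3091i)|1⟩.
(-0.3091 + 0.393i)|0⟩ - 0.866i|1⟩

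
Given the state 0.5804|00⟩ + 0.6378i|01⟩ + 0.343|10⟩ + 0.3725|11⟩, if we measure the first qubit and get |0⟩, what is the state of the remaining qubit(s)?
0.673|0⟩ + 0.7396i|1⟩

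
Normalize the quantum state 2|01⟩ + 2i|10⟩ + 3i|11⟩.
0.4851|01⟩ + 0.4851i|10⟩ + 0.7276i|11⟩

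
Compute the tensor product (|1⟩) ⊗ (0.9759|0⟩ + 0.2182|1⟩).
0.9759|10⟩ + 0.2182|11⟩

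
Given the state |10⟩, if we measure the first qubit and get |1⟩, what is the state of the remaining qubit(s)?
|0⟩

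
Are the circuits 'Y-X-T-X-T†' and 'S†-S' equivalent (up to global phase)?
No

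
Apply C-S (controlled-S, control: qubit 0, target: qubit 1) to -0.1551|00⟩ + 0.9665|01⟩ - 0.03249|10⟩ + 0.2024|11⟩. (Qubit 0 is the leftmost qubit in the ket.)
-0.1551|00⟩ + 0.9665|01⟩ - 0.03249|10⟩ + 0.2024i|11⟩

C-S leaves the control-|0⟩ kets |00⟩, |01⟩ unchanged and applies S to qubit 1 on the control-|1⟩ pair (|10⟩, |11⟩).
S = [[1, 0], [0, i]].
With a = amp(|10⟩) = -0.03249 and b = amp(|11⟩) = 0.2024:
new amp(|10⟩) = (1)·a = -0.03249
new amp(|11⟩) = (i)·b = 0.2024i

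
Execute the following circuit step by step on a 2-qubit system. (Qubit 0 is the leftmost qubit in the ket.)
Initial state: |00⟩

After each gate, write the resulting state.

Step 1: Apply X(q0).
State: |10⟩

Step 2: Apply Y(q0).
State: -i|00⟩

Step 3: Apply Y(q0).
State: |10⟩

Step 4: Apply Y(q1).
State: i|11⟩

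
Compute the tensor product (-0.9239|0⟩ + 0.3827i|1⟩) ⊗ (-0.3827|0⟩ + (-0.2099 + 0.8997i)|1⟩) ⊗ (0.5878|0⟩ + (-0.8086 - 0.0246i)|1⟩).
0.2078|000⟩ + (-0.2859 - 0.008698i)|001⟩ + (0.114 - 0.4886i)|010⟩ + (-0.1773 + 0.6674i)|011⟩ - 0.08609i|100⟩ + (-0.003603 + 0.1184i)|101⟩ + (-0.2024 - 0.04722i)|110⟩ + (0.2764 + 0.07342i)|111⟩

amp(|b₁b₂…⟩) = product of the factor amplitudes for bits b₁, b₂, …; only kets whose every factor amplitude is nonzero survive.
|000⟩: (-0.9239)(-0.3827)(0.5878) = 0.2078
|001⟩: (-0.9239)(-0.3827)(-0.8086 - 0.0246i) = (-0.2859 - 0.008698i)
|010⟩: (-0.9239)(-0.2099 + 0.8997i)(0.5878) = (0.114 - 0.4886i)
|011⟩: (-0.9239)(-0.2099 + 0.8997i)(-0.8086 - 0.0246i) = (-0.1773 + 0.6674i)
|100⟩: (0.3827i)(-0.3827)(0.5878) = -0.08609i
|101⟩: (0.3827i)(-0.3827)(-0.8086 - 0.0246i) = (-0.003603 + 0.1184i)
|110⟩: (0.3827i)(-0.2099 + 0.8997i)(0.5878) = (-0.2024 - 0.04722i)
|111⟩: (0.3827i)(-0.2099 + 0.8997i)(-0.8086 - 0.0246i) = (0.2764 + 0.07342i)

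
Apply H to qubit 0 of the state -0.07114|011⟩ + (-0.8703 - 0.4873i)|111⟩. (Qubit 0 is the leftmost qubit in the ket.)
(-0.6657 - 0.3446i)|011⟩ + (0.5651 + 0.3446i)|111⟩

H on qubit 0 mixes each pair of kets that differ only in qubit 0: amplitudes (a, b) of (|…0…⟩, |…1…⟩) become ((a + b)/√2, (a − b)/√2). Kets absent from the input have amplitude 0.
(|011⟩, |111⟩): (a, b) = (-0.07114, (-0.8703 - 0.4873i)) → ((-0.6657 - 0.3446i), (0.5651 + 0.3446i))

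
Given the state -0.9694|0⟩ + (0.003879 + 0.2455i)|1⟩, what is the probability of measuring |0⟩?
0.9397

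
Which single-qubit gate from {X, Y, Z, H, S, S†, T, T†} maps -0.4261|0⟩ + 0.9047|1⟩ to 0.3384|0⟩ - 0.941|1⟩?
H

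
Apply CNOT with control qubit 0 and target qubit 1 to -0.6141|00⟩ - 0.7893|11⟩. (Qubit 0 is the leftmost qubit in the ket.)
-0.6141|00⟩ - 0.7893|10⟩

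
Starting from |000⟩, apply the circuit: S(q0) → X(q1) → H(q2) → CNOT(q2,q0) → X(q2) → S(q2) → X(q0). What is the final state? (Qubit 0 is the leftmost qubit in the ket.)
1/√2|010⟩ + (1/√2)i|111⟩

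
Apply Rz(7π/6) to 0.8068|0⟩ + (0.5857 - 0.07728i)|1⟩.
(-0.2088 - 0.7793i)|0⟩ + (-0.07694 + 0.5857i)|1⟩

Rz(7π/6) = [[e^(−iθ/2), 0], [0, e^(iθ/2)]] with e^(±iθ/2) = cos(θ/2) ± i·sin(θ/2); θ = 7π/6, cos(θ/2) ≈ -0.258819, sin(θ/2) ≈ 0.965926.
With a = amp(|0⟩) = 0.8068 and b = amp(|1⟩) = (0.5857 - 0.07728i):
new amp(|0⟩) = (-0.258819 - 0.965926i)·a = (-0.2088 - 0.7793i)
new amp(|1⟩) = (-0.258819 + 0.965926i)·b = (-0.07694 + 0.5857i)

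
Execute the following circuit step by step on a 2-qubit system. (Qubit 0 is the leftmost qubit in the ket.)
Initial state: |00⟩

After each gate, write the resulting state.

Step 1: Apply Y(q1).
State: i|01⟩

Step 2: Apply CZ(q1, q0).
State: i|01⟩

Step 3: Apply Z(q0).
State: i|01⟩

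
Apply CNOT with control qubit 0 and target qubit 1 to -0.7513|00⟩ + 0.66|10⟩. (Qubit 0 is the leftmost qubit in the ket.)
-0.7513|00⟩ + 0.66|11⟩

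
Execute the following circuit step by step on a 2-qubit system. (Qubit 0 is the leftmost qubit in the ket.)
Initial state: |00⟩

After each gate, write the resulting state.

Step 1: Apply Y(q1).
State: i|01⟩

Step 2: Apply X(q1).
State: i|00⟩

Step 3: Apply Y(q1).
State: -|01⟩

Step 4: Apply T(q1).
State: (-1/√2 - (1/√2)i)|01⟩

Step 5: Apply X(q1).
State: (-1/√2 - (1/√2)i)|00⟩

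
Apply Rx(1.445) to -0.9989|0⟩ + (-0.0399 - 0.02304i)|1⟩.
(-0.7646 + 0.02638i)|0⟩ + (-0.02993 + 0.6433i)|1⟩

Rx(1.445) = [[cos(θ/2), −i·sin(θ/2)], [−i·sin(θ/2), cos(θ/2)]]; θ = 1.445, cos(θ/2) ≈ 0.750155, sin(θ/2) ≈ 0.661262.
With a = amp(|0⟩) = -0.9989 and b = amp(|1⟩) = (-0.0399 - 0.02304i):
new amp(|0⟩) = (0.750155)·a + (-0.661262i)·b = (-0.7646 + 0.02638i)
new amp(|1⟩) = (-0.661262i)·a + (0.750155)·b = (-0.02993 + 0.6433i)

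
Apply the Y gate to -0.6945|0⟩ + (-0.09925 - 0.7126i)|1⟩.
(-0.7126 + 0.09925i)|0⟩ - 0.6945i|1⟩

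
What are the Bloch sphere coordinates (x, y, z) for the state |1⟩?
(0, 0, -1)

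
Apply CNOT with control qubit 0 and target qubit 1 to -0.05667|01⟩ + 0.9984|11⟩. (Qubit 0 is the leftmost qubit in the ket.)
-0.05667|01⟩ + 0.9984|10⟩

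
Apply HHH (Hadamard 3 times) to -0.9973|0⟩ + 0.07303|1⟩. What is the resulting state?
-0.6536|0⟩ - 0.7568|1⟩

H² = I, so H^3 = H: a single Hadamard. With (a, b) = (-0.9973, 0.07303), H gives ((a + b)/√2, (a − b)/√2) = (-0.6536, -0.7568).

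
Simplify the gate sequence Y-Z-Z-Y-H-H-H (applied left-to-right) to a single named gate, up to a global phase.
H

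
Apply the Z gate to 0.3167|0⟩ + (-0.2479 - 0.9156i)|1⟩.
0.3167|0⟩ + (0.2479 + 0.9156i)|1⟩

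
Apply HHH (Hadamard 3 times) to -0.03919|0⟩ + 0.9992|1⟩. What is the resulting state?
0.6788|0⟩ - 0.7343|1⟩

H² = I, so H^3 = H: a single Hadamard. With (a, b) = (-0.03919, 0.9992), H gives ((a + b)/√2, (a − b)/√2) = (0.6788, -0.7343).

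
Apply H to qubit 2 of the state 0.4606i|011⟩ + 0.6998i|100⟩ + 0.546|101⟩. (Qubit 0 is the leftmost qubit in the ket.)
0.3257i|010⟩ - 0.3257i|011⟩ + (0.3861 + 0.4948i)|100⟩ + (-0.3861 + 0.4948i)|101⟩

H on qubit 2 mixes each pair of kets that differ only in qubit 2: amplitudes (a, b) of (|…0…⟩, |…1…⟩) become ((a + b)/√2, (a − b)/√2). Kets absent from the input have amplitude 0.
(|010⟩, |011⟩): (a, b) = (0, 0.4606i) → (0.3257i, -0.3257i)
(|100⟩, |101⟩): (a, b) = (0.6998i, 0.546) → ((0.3861 + 0.4948i), (-0.3861 + 0.4948i))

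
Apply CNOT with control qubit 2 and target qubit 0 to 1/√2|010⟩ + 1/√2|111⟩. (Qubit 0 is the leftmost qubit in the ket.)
1/√2|010⟩ + 1/√2|011⟩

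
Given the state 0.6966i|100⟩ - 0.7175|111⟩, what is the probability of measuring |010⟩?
0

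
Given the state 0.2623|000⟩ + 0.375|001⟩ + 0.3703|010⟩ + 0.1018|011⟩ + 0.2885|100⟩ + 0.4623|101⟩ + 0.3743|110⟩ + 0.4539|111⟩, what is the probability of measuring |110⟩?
0.1401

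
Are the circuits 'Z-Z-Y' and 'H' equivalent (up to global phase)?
No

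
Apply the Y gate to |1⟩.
-i|0⟩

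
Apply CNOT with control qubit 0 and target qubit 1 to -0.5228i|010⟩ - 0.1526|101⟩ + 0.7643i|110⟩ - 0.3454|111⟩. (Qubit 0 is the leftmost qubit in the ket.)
-0.5228i|010⟩ + 0.7643i|100⟩ - 0.3454|101⟩ - 0.1526|111⟩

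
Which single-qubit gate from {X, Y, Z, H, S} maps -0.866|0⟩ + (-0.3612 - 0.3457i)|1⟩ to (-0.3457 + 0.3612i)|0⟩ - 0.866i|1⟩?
Y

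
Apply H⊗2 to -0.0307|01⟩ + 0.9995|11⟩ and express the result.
0.4844|00⟩ - 0.4844|01⟩ - 0.5151|10⟩ + 0.5151|11⟩

H⊗2 gives amp(|y⟩) = (1/2) Σ_x (−1)^(x·y) amp(|x⟩), where x·y is the number of positions in which both x and y have a 1.
|00⟩: (-0.0307 + 0.9995)/2 = 0.4844
|01⟩: (0.0307 - 0.9995)/2 = -0.4844
|10⟩: (-0.0307 - 0.9995)/2 = -0.5151
|11⟩: (0.0307 + 0.9995)/2 = 0.5151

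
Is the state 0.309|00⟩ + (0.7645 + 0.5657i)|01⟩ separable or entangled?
Separable

Writing the state as a|00⟩ + b|01⟩ + c|10⟩ + d|11⟩, it is a product state iff ad − bc = 0.
Here (a, b, c, d) = (0.309, (0.7645 + 0.5657i), 0, 0): ad − bc = (0.309)(0) − (0.7645 + 0.5657i)(0) = 0, so the state is separable.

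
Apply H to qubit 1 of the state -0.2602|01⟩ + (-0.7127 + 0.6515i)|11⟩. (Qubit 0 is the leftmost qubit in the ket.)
-0.184|00⟩ + 0.184|01⟩ + (-0.504 + 0.4607i)|10⟩ + (0.504 - 0.4607i)|11⟩

H on qubit 1 mixes each pair of kets that differ only in qubit 1: amplitudes (a, b) of (|…0…⟩, |…1…⟩) become ((a + b)/√2, (a − b)/√2). Kets absent from the input have amplitude 0.
(|00⟩, |01⟩): (a, b) = (0, -0.2602) → (-0.184, 0.184)
(|10⟩, |11⟩): (a, b) = (0, (-0.7127 + 0.6515i)) → ((-0.504 + 0.4607i), (0.504 - 0.4607i))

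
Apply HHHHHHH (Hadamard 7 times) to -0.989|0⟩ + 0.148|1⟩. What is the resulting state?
-0.5947|0⟩ - 0.804|1⟩

H² = I, so H^7 = H: a single Hadamard. With (a, b) = (-0.989, 0.148), H gives ((a + b)/√2, (a − b)/√2) = (-0.5947, -0.804).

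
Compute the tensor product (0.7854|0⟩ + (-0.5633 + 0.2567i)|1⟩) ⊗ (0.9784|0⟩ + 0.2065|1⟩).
0.7684|00⟩ + 0.1622|01⟩ + (-0.5511 + 0.2512i)|10⟩ + (-0.1163 + 0.05301i)|11⟩

amp(|b₁b₂…⟩) = product of the factor amplitudes for bits b₁, b₂, …; only kets whose every factor amplitude is nonzero survive.
|00⟩: (0.7854)(0.9784) = 0.7684
|01⟩: (0.7854)(0.2065) = 0.1622
|10⟩: (-0.5633 + 0.2567i)(0.9784) = (-0.5511 + 0.2512i)
|11⟩: (-0.5633 + 0.2567i)(0.2065) = (-0.1163 + 0.05301i)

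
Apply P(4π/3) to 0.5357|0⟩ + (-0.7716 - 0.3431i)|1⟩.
0.5357|0⟩ + (0.08867 + 0.8398i)|1⟩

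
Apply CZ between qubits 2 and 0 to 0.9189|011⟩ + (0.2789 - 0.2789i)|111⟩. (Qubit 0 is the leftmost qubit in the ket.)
0.9189|011⟩ + (-0.2789 + 0.2789i)|111⟩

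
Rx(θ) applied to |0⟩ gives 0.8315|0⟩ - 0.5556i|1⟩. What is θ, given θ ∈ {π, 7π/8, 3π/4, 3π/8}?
3π/8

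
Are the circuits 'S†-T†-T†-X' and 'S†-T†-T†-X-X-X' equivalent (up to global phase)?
Yes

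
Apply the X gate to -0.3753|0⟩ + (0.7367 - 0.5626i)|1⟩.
(0.7367 - 0.5626i)|0⟩ - 0.3753|1⟩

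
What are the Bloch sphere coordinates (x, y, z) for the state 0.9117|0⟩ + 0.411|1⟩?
(0.7494, 0, 0.6623)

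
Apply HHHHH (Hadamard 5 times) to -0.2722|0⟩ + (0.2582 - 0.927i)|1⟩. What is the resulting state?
(-0.009899 - 0.6555i)|0⟩ + (-0.375 + 0.6555i)|1⟩

H² = I, so H^5 = H: a single Hadamard. With (a, b) = (-0.2722, (0.2582 - 0.927i)), H gives ((a + b)/√2, (a − b)/√2) = ((-0.009899 - 0.6555i), (-0.375 + 0.6555i)).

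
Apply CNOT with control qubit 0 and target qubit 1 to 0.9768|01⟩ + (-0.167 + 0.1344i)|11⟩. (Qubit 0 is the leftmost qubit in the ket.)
0.9768|01⟩ + (-0.167 + 0.1344i)|10⟩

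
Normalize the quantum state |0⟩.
|0⟩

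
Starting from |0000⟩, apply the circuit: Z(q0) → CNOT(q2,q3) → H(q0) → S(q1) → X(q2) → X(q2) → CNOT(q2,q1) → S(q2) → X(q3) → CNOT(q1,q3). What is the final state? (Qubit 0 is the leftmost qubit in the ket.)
1/√2|0001⟩ + 1/√2|1001⟩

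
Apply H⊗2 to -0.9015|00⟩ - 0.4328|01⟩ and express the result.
-0.6672|00⟩ - 0.2344|01⟩ - 0.6672|10⟩ - 0.2344|11⟩

H⊗2 gives amp(|y⟩) = (1/2) Σ_x (−1)^(x·y) amp(|x⟩), where x·y is the number of positions in which both x and y have a 1.
|00⟩: (-0.9015 - 0.4328)/2 = -0.6672
|01⟩: (-0.9015 + 0.4328)/2 = -0.2344
|10⟩: (-0.9015 - 0.4328)/2 = -0.6672
|11⟩: (-0.9015 + 0.4328)/2 = -0.2344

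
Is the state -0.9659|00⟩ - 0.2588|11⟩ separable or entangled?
Entangled

Writing the state as a|00⟩ + b|01⟩ + c|10⟩ + d|11⟩, it is a product state iff ad − bc = 0.
Here (a, b, c, d) = (-0.9659, 0, 0, -0.2588): ad − bc = (-0.9659)(-0.2588) − (0)(0) = 0.25 ≠ 0, so the state is entangled.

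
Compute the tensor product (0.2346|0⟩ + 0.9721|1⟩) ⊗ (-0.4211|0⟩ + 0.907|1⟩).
-0.09879|00⟩ + 0.2128|01⟩ - 0.4094|10⟩ + 0.8817|11⟩

amp(|b₁b₂…⟩) = product of the factor amplitudes for bits b₁, b₂, …; only kets whose every factor amplitude is nonzero survive.
|00⟩: (0.2346)(-0.4211) = -0.09879
|01⟩: (0.2346)(0.907) = 0.2128
|10⟩: (0.9721)(-0.4211) = -0.4094
|11⟩: (0.9721)(0.907) = 0.8817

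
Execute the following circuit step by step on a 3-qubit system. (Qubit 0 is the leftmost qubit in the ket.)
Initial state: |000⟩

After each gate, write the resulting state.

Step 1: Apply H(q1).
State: 1/√2|000⟩ + 1/√2|010⟩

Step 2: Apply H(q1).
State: |000⟩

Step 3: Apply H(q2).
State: 1/√2|000⟩ + 1/√2|001⟩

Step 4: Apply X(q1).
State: 1/√2|010⟩ + 1/√2|011⟩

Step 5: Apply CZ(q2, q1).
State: 1/√2|010⟩ - 1/√2|011⟩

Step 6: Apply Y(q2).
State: (1/√2)i|010⟩ + (1/√2)i|011⟩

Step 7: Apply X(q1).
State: (1/√2)i|000⟩ + (1/√2)i|001⟩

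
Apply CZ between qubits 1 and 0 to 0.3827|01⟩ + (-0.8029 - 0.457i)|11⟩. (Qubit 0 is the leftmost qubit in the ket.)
0.3827|01⟩ + (0.8029 + 0.457i)|11⟩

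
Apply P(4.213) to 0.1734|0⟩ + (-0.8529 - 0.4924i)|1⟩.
0.1734|0⟩ + (-0.02382 + 0.9845i)|1⟩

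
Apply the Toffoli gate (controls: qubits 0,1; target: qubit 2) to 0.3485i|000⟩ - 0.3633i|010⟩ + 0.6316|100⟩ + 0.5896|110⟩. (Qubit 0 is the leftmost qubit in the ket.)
0.3485i|000⟩ - 0.3633i|010⟩ + 0.6316|100⟩ + 0.5896|111⟩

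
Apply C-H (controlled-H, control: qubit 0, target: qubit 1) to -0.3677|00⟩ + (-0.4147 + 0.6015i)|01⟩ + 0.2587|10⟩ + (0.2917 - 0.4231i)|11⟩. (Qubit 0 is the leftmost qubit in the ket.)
-0.3677|00⟩ + (-0.4147 + 0.6015i)|01⟩ + (0.3892 - 0.2992i)|10⟩ + (-0.02333 + 0.2992i)|11⟩

C-H leaves the control-|0⟩ kets |00⟩, |01⟩ unchanged and applies H to qubit 1 on the control-|1⟩ pair (|10⟩, |11⟩).
H = [[1/√2, 1/√2], [1/√2, -1/√2]].
With a = amp(|10⟩) = 0.2587 and b = amp(|11⟩) = (0.2917 - 0.4231i):
new amp(|10⟩) = (1/√2)·a + (1/√2)·b = (0.3892 - 0.2992i)
new amp(|11⟩) = (1/√2)·a + (-1/√2)·b = (-0.02333 + 0.2992i)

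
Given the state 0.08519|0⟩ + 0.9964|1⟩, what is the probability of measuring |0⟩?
0.007257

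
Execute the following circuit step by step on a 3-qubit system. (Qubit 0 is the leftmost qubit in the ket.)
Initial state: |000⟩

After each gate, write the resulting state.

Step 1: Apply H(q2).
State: 1/√2|000⟩ + 1/√2|001⟩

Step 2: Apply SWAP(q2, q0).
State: 1/√2|000⟩ + 1/√2|100⟩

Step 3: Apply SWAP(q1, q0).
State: 1/√2|000⟩ + 1/√2|010⟩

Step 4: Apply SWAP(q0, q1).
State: 1/√2|000⟩ + 1/√2|100⟩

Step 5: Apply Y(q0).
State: -(1/√2)i|000⟩ + (1/√2)i|100⟩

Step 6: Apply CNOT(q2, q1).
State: -(1/√2)i|000⟩ + (1/√2)i|100⟩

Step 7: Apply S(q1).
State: -(1/√2)i|000⟩ + (1/√2)i|100⟩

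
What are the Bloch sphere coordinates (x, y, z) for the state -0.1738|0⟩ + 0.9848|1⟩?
(-0.3423, 0, -0.9396)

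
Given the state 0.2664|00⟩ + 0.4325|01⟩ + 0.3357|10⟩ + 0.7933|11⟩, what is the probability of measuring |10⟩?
0.1127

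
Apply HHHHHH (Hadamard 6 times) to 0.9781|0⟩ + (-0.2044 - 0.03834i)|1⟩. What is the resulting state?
0.9781|0⟩ + (-0.2044 - 0.03834i)|1⟩

H² = I, so an even number of Hadamards cancels: H^6 = I and the state is unchanged.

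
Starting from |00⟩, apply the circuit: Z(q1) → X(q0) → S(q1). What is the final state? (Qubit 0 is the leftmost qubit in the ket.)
|10⟩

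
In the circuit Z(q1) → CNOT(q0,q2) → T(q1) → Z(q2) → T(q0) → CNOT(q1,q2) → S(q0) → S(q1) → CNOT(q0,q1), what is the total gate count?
9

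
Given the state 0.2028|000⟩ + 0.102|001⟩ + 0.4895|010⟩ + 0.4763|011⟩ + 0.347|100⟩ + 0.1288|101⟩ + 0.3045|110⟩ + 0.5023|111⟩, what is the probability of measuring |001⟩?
0.0104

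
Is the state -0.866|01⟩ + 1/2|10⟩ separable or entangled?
Entangled

Writing the state as a|00⟩ + b|01⟩ + c|10⟩ + d|11⟩, it is a product state iff ad − bc = 0.
Here (a, b, c, d) = (0, -0.866, 1/2, 0): ad − bc = (0)(0) − (-0.866)(1/2) = 0.433 ≠ 0, so the state is entangled.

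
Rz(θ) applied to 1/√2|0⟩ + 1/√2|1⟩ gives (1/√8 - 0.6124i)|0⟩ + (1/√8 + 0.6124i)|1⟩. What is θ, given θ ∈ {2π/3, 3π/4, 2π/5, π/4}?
2π/3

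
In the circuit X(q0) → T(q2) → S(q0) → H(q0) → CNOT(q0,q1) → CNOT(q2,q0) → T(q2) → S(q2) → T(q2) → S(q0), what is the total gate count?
10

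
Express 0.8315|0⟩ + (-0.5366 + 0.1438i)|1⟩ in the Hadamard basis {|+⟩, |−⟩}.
(0.2085 + 0.1017i)|+⟩ + (0.9674 - 0.1017i)|−⟩

With |ψ⟩ = α|0⟩ + β|1⟩, the Hadamard-basis coefficients are ⟨+|ψ⟩ = (α + β)/√2 and ⟨−|ψ⟩ = (α − β)/√2.
Here α = 0.8315, β = (-0.5366 + 0.1438i): (α + β)/√2 = (0.2085 + 0.1017i), (α − β)/√2 = (0.9674 - 0.1017i).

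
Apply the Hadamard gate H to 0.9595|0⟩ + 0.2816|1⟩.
0.8776|0⟩ + 0.4793|1⟩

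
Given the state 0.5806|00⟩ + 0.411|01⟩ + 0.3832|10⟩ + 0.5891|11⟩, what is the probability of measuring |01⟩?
0.1689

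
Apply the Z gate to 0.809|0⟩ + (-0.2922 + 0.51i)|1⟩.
0.809|0⟩ + (0.2922 - 0.51i)|1⟩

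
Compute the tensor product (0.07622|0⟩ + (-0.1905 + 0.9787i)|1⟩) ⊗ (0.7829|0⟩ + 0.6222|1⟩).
0.05967|00⟩ + 0.04742|01⟩ + (-0.1491 + 0.7662i)|10⟩ + (-0.1185 + 0.6089i)|11⟩

amp(|b₁b₂…⟩) = product of the factor amplitudes for bits b₁, b₂, …; only kets whose every factor amplitude is nonzero survive.
|00⟩: (0.07622)(0.7829) = 0.05967
|01⟩: (0.07622)(0.6222) = 0.04742
|10⟩: (-0.1905 + 0.9787i)(0.7829) = (-0.1491 + 0.7662i)
|11⟩: (-0.1905 + 0.9787i)(0.6222) = (-0.1185 + 0.6089i)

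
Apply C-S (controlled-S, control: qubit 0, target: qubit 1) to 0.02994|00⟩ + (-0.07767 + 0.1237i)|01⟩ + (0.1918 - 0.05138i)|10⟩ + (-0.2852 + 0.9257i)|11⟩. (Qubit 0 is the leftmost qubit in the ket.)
0.02994|00⟩ + (-0.07767 + 0.1237i)|01⟩ + (0.1918 - 0.05138i)|10⟩ + (-0.9257 - 0.2852i)|11⟩

C-S leaves the control-|0⟩ kets |00⟩, |01⟩ unchanged and applies S to qubit 1 on the control-|1⟩ pair (|10⟩, |11⟩).
S = [[1, 0], [0, i]].
With a = amp(|10⟩) = (0.1918 - 0.05138i) and b = amp(|11⟩) = (-0.2852 + 0.9257i):
new amp(|10⟩) = (1)·a = (0.1918 - 0.05138i)
new amp(|11⟩) = (i)·b = (-0.9257 - 0.2852i)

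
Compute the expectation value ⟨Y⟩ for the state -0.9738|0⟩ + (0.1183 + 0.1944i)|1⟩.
-0.3786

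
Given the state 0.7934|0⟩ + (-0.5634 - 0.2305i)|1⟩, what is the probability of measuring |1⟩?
0.3705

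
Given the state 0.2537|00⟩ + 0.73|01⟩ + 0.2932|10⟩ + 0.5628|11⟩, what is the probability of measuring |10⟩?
0.08597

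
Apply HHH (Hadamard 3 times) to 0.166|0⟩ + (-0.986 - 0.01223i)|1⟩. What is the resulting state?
(-0.5798 - 0.008648i)|0⟩ + (0.8146 + 0.008648i)|1⟩

H² = I, so H^3 = H: a single Hadamard. With (a, b) = (0.166, (-0.986 - 0.01223i)), H gives ((a + b)/√2, (a − b)/√2) = ((-0.5798 - 0.008648i), (0.8146 + 0.008648i)).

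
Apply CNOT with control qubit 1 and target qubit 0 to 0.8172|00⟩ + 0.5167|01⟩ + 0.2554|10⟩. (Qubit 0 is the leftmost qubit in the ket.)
0.8172|00⟩ + 0.2554|10⟩ + 0.5167|11⟩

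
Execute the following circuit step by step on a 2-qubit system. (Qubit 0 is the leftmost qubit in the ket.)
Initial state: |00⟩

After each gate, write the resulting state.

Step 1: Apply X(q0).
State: |10⟩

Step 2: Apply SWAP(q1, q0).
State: |01⟩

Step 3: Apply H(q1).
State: 1/√2|00⟩ - 1/√2|01⟩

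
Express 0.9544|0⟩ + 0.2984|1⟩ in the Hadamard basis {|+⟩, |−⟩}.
0.8859|+⟩ + 0.4639|−⟩

With |ψ⟩ = α|0⟩ + β|1⟩, the Hadamard-basis coefficients are ⟨+|ψ⟩ = (α + β)/√2 and ⟨−|ψ⟩ = (α − β)/√2.
Here α = 0.9544, β = 0.2984: (α + β)/√2 = 0.8859, (α − β)/√2 = 0.4639.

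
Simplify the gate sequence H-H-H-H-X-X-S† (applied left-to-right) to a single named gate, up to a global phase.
S†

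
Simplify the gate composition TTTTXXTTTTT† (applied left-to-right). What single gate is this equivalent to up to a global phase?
T†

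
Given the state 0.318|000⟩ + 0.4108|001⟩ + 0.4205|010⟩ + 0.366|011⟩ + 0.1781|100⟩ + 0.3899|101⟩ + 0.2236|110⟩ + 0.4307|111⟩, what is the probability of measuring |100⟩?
0.03172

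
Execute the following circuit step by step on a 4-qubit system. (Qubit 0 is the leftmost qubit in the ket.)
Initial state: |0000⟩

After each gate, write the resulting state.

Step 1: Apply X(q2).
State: |0010⟩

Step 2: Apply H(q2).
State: 1/√2|0000⟩ - 1/√2|0010⟩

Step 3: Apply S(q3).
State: 1/√2|0000⟩ - 1/√2|0010⟩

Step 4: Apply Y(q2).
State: (1/√2)i|0000⟩ + (1/√2)i|0010⟩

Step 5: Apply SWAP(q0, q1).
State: (1/√2)i|0000⟩ + (1/√2)i|0010⟩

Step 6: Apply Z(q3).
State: (1/√2)i|0000⟩ + (1/√2)i|0010⟩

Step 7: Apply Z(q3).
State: (1/√2)i|0000⟩ + (1/√2)i|0010⟩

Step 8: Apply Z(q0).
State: (1/√2)i|0000⟩ + (1/√2)i|0010⟩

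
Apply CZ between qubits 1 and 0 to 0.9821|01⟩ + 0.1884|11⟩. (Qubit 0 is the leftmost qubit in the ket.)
0.9821|01⟩ - 0.1884|11⟩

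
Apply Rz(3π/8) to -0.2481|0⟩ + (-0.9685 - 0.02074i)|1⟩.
(-0.2063 + 0.1378i)|0⟩ + (-0.7938 - 0.5553i)|1⟩

Rz(3π/8) = [[e^(−iθ/2), 0], [0, e^(iθ/2)]] with e^(±iθ/2) = cos(θ/2) ± i·sin(θ/2); θ = 3π/8, cos(θ/2) ≈ 0.83147, sin(θ/2) ≈ 0.55557.
With a = amp(|0⟩) = -0.2481 and b = amp(|1⟩) = (-0.9685 - 0.02074i):
new amp(|0⟩) = (0.83147 - 0.55557i)·a = (-0.2063 + 0.1378i)
new amp(|1⟩) = (0.83147 + 0.55557i)·b = (-0.7938 - 0.5553i)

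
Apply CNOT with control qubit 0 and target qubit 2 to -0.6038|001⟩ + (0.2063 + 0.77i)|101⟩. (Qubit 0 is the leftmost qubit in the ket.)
-0.6038|001⟩ + (0.2063 + 0.77i)|100⟩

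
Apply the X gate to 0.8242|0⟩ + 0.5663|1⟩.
0.5663|0⟩ + 0.8242|1⟩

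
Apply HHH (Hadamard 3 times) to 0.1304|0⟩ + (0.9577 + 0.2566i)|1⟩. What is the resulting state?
(0.7694 + 0.1814i)|0⟩ + (-0.585 - 0.1814i)|1⟩

H² = I, so H^3 = H: a single Hadamard. With (a, b) = (0.1304, (0.9577 + 0.2566i)), H gives ((a + b)/√2, (a − b)/√2) = ((0.7694 + 0.1814i), (-0.585 - 0.1814i)).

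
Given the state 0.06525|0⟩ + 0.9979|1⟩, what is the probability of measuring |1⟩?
0.9958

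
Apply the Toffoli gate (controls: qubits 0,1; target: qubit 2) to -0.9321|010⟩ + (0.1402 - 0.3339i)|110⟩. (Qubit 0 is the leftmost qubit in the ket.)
-0.9321|010⟩ + (0.1402 - 0.3339i)|111⟩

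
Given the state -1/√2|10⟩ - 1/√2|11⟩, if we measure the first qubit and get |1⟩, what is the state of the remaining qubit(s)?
-1/√2|0⟩ - 1/√2|1⟩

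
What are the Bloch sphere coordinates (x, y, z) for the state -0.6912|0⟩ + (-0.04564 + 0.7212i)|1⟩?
(0.06309, -0.997, -0.04446)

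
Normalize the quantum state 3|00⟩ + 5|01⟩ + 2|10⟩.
0.4867|00⟩ + 0.8111|01⟩ + 0.3244|10⟩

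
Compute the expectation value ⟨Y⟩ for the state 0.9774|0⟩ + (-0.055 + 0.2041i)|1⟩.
0.399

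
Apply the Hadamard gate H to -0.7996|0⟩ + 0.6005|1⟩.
-0.1408|0⟩ - 0.99|1⟩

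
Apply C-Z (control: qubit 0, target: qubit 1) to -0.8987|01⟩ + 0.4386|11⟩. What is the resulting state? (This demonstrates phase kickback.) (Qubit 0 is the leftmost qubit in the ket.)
-0.8987|01⟩ - 0.4386|11⟩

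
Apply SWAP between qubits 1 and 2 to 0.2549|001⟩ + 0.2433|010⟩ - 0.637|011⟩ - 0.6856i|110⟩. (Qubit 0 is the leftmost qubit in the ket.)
0.2433|001⟩ + 0.2549|010⟩ - 0.637|011⟩ - 0.6856i|101⟩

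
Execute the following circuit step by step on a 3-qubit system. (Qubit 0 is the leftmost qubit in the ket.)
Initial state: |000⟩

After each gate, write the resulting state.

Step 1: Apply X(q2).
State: |001⟩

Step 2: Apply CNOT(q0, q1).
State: |001⟩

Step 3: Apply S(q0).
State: |001⟩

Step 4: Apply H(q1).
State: 1/√2|001⟩ + 1/√2|011⟩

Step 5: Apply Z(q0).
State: 1/√2|001⟩ + 1/√2|011⟩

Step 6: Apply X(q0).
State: 1/√2|101⟩ + 1/√2|111⟩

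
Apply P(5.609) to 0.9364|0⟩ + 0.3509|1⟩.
0.9364|0⟩ + (0.2741 - 0.2191i)|1⟩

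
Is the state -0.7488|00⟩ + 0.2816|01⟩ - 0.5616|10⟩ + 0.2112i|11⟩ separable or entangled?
Entangled

Writing the state as a|00⟩ + b|01⟩ + c|10⟩ + d|11⟩, it is a product state iff ad − bc = 0.
Here (a, b, c, d) = (-0.7488, 0.2816, -0.5616, 0.2112i): ad − bc = (-0.7488)(0.2112i) − (0.2816)(-0.5616) = (0.1581 - 0.1581i) ≠ 0, so the state is entangled.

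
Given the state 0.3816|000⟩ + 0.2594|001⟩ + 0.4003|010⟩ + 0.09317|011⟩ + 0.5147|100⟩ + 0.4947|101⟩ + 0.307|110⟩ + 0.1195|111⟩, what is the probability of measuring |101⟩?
0.2447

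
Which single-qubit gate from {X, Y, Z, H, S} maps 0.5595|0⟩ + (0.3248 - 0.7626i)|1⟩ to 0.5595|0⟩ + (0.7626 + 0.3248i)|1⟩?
S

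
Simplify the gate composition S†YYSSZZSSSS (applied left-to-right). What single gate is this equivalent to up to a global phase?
S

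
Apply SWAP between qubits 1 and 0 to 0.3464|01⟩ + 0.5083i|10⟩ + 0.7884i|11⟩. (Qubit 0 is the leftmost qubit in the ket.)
0.5083i|01⟩ + 0.3464|10⟩ + 0.7884i|11⟩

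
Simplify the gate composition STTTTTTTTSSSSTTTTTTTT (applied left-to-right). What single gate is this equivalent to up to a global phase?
S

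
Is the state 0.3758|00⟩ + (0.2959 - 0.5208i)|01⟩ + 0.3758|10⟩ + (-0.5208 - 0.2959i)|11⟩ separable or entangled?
Entangled

Writing the state as a|00⟩ + b|01⟩ + c|10⟩ + d|11⟩, it is a product state iff ad − bc = 0.
Here (a, b, c, d) = (0.3758, (0.2959 - 0.5208i), 0.3758, (-0.5208 - 0.2959i)): ad − bc = (0.3758)(-0.5208 - 0.2959i) − (0.2959 - 0.5208i)(0.3758) = (-0.3069 + 0.08452i) ≠ 0, so the state is entangled.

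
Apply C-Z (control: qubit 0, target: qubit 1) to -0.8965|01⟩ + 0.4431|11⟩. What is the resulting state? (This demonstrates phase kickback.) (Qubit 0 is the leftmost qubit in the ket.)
-0.8965|01⟩ - 0.4431|11⟩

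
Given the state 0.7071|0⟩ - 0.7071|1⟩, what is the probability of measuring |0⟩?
0.5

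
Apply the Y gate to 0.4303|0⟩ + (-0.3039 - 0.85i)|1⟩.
(-0.85 + 0.3039i)|0⟩ + 0.4303i|1⟩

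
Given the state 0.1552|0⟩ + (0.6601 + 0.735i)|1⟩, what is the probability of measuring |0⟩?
0.02409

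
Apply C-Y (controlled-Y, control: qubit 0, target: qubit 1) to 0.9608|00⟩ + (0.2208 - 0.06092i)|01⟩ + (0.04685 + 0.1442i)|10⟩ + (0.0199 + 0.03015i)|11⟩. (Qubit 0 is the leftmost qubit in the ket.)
0.9608|00⟩ + (0.2208 - 0.06092i)|01⟩ + (0.03015 - 0.0199i)|10⟩ + (-0.1442 + 0.04685i)|11⟩

C-Y leaves the control-|0⟩ kets |00⟩, |01⟩ unchanged and applies Y to qubit 1 on the control-|1⟩ pair (|10⟩, |11⟩).
Y = [[0, -i], [i, 0]].
With a = amp(|10⟩) = (0.04685 + 0.1442i) and b = amp(|11⟩) = (0.0199 + 0.03015i):
new amp(|10⟩) = (-i)·b = (0.03015 - 0.0199i)
new amp(|11⟩) = (i)·a = (-0.1442 + 0.04685i)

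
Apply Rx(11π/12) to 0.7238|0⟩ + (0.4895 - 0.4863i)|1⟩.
(-0.3877 - 0.4853i)|0⟩ + (0.06389 - 0.7811i)|1⟩

Rx(11π/12) = [[cos(θ/2), −i·sin(θ/2)], [−i·sin(θ/2), cos(θ/2)]]; θ = 11π/12, cos(θ/2) ≈ 0.130526, sin(θ/2) ≈ 0.991445.
With a = amp(|0⟩) = 0.7238 and b = amp(|1⟩) = (0.4895 - 0.4863i):
new amp(|0⟩) = (0.130526)·a + (-0.991445i)·b = (-0.3877 - 0.4853i)
new amp(|1⟩) = (-0.991445i)·a + (0.130526)·b = (0.06389 - 0.7811i)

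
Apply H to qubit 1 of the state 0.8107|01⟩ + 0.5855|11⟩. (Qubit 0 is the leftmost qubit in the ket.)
0.5733|00⟩ - 0.5733|01⟩ + 0.414|10⟩ - 0.414|11⟩

H on qubit 1 mixes each pair of kets that differ only in qubit 1: amplitudes (a, b) of (|…0…⟩, |…1…⟩) become ((a + b)/√2, (a − b)/√2). Kets absent from the input have amplitude 0.
(|00⟩, |01⟩): (a, b) = (0, 0.8107) → (0.5733, -0.5733)
(|10⟩, |11⟩): (a, b) = (0, 0.5855) → (0.414, -0.414)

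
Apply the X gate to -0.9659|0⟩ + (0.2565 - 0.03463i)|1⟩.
(0.2565 - 0.03463i)|0⟩ - 0.9659|1⟩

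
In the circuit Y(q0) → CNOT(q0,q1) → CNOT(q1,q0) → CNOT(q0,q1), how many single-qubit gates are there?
1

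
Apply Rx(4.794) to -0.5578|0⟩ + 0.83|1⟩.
(0.4102 - 0.5625i)|0⟩ + (-0.6104 + 0.378i)|1⟩

Rx(4.794) = [[cos(θ/2), −i·sin(θ/2)], [−i·sin(θ/2), cos(θ/2)]]; θ = 4.794, cos(θ/2) ≈ -0.735364, sin(θ/2) ≈ 0.677672.
With a = amp(|0⟩) = -0.5578 and b = amp(|1⟩) = 0.83:
new amp(|0⟩) = (-0.735364)·a + (-0.677672i)·b = (0.4102 - 0.5625i)
new amp(|1⟩) = (-0.677672i)·a + (-0.735364)·b = (-0.6104 + 0.378i)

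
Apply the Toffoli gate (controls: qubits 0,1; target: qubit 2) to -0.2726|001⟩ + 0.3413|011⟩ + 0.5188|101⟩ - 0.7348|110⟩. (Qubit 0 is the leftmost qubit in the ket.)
-0.2726|001⟩ + 0.3413|011⟩ + 0.5188|101⟩ - 0.7348|111⟩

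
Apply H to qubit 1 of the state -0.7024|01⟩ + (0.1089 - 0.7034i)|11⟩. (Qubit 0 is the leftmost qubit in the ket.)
-0.4967|00⟩ + 0.4967|01⟩ + (0.077 - 0.4974i)|10⟩ + (-0.077 + 0.4974i)|11⟩

H on qubit 1 mixes each pair of kets that differ only in qubit 1: amplitudes (a, b) of (|…0…⟩, |…1…⟩) become ((a + b)/√2, (a − b)/√2). Kets absent from the input have amplitude 0.
(|00⟩, |01⟩): (a, b) = (0, -0.7024) → (-0.4967, 0.4967)
(|10⟩, |11⟩): (a, b) = (0, (0.1089 - 0.7034i)) → ((0.077 - 0.4974i), (-0.077 + 0.4974i))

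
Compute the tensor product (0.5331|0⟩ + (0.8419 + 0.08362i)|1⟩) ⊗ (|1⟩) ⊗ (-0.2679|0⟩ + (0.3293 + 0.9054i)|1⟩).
-0.1428|010⟩ + (0.1755 + 0.4827i)|011⟩ + (-0.2255 - 0.0224i)|110⟩ + (0.2015 + 0.7898i)|111⟩

amp(|b₁b₂…⟩) = product of the factor amplitudes for bits b₁, b₂, …; only kets whose every factor amplitude is nonzero survive.
|010⟩: (0.5331)(1)(-0.2679) = -0.1428
|011⟩: (0.5331)(1)(0.3293 + 0.9054i) = (0.1755 + 0.4827i)
|110⟩: (0.8419 + 0.08362i)(1)(-0.2679) = (-0.2255 - 0.0224i)
|111⟩: (0.8419 + 0.08362i)(1)(0.3293 + 0.9054i) = (0.2015 + 0.7898i)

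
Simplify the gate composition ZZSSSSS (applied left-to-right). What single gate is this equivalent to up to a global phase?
S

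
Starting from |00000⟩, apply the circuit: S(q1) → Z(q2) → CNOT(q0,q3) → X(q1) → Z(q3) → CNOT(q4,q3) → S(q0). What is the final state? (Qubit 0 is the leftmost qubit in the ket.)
|01000⟩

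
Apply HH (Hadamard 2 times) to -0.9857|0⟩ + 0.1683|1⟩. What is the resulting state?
-0.9857|0⟩ + 0.1683|1⟩

H² = I, so an even number of Hadamards cancels: H^2 = I and the state is unchanged.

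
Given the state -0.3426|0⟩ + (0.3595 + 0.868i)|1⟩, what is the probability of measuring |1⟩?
0.8827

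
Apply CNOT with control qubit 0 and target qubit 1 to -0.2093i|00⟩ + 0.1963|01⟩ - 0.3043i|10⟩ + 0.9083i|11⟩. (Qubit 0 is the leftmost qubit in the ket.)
-0.2093i|00⟩ + 0.1963|01⟩ + 0.9083i|10⟩ - 0.3043i|11⟩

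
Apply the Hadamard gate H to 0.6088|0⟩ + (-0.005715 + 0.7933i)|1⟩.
(0.4264 + 0.5609i)|0⟩ + (0.4345 - 0.5609i)|1⟩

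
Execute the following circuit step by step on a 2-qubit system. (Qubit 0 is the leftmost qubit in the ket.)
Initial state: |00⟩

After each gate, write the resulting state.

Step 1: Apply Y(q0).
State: i|10⟩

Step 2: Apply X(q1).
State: i|11⟩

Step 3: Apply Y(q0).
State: |01⟩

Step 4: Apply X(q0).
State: |11⟩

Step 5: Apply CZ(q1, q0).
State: -|11⟩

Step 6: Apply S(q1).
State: -i|11⟩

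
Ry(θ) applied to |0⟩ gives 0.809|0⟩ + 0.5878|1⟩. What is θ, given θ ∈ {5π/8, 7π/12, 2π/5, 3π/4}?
2π/5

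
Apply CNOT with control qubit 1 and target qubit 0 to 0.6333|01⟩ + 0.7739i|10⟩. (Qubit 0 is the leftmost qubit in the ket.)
0.7739i|10⟩ + 0.6333|11⟩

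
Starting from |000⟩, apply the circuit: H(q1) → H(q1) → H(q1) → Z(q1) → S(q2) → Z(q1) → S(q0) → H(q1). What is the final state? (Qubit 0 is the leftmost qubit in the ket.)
|000⟩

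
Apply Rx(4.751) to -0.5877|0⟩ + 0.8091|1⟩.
(0.4235 - 0.561i)|0⟩ + (-0.5831 + 0.4075i)|1⟩

Rx(4.751) = [[cos(θ/2), −i·sin(θ/2)], [−i·sin(θ/2), cos(θ/2)]]; θ = 4.751, cos(θ/2) ≈ -0.720625, sin(θ/2) ≈ 0.693325.
With a = amp(|0⟩) = -0.5877 and b = amp(|1⟩) = 0.8091:
new amp(|0⟩) = (-0.720625)·a + (-0.693325i)·b = (0.4235 - 0.561i)
new amp(|1⟩) = (-0.693325i)·a + (-0.720625)·b = (-0.5831 + 0.4075i)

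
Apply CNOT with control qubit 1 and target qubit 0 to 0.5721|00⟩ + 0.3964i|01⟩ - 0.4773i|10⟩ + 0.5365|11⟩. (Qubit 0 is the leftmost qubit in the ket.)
0.5721|00⟩ + 0.5365|01⟩ - 0.4773i|10⟩ + 0.3964i|11⟩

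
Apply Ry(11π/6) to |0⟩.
-0.9659|0⟩ + 0.2588|1⟩

Ry(11π/6) = [[cos(θ/2), −sin(θ/2)], [sin(θ/2), cos(θ/2)]]; θ = 11π/6, cos(θ/2) ≈ -0.965926, sin(θ/2) ≈ 0.258819.
With a = amp(|0⟩) = 1 and b = amp(|1⟩) = 0:
new amp(|0⟩) = (-0.965926)·a + (-0.258819)·b = -0.9659
new amp(|1⟩) = (0.258819)·a + (-0.965926)·b = 0.2588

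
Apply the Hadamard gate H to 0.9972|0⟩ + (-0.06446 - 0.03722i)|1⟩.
(0.6595 - 0.02632i)|0⟩ + (0.7507 + 0.02632i)|1⟩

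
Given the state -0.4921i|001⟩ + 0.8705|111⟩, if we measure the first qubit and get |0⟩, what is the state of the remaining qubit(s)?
-i|01⟩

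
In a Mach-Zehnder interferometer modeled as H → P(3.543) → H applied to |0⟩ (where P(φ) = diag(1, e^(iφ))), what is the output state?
(0.03974 - 0.1954i)|0⟩ + (0.9603 + 0.1954i)|1⟩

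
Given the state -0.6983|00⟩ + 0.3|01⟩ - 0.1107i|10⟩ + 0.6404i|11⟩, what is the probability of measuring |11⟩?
0.4101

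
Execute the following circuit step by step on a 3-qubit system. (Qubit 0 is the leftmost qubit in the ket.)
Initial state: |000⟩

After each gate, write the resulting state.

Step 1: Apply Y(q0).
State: i|100⟩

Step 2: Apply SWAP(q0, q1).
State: i|010⟩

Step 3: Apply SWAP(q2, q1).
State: i|001⟩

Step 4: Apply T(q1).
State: i|001⟩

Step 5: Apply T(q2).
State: (-1/√2 + (1/√2)i)|001⟩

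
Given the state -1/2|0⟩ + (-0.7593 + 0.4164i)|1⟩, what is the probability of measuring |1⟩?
0.7499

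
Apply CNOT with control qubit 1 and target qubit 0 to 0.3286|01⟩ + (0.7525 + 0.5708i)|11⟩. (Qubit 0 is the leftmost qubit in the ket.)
(0.7525 + 0.5708i)|01⟩ + 0.3286|11⟩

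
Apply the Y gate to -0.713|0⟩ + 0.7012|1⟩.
-0.7012i|0⟩ - 0.713i|1⟩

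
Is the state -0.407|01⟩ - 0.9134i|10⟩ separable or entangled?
Entangled

Writing the state as a|00⟩ + b|01⟩ + c|10⟩ + d|11⟩, it is a product state iff ad − bc = 0.
Here (a, b, c, d) = (0, -0.407, -0.9134i, 0): ad − bc = (0)(0) − (-0.407)(-0.9134i) = -0.3718i ≠ 0, so the state is entangled.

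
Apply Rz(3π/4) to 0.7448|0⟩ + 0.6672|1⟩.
(0.285 - 0.6881i)|0⟩ + (0.2553 + 0.6164i)|1⟩

Rz(3π/4) = [[e^(−iθ/2), 0], [0, e^(iθ/2)]] with e^(±iθ/2) = cos(θ/2) ± i·sin(θ/2); θ = 3π/4, cos(θ/2) ≈ 0.382683, sin(θ/2) ≈ 0.92388.
With a = amp(|0⟩) = 0.7448 and b = amp(|1⟩) = 0.6672:
new amp(|0⟩) = (0.382683 - 0.92388i)·a = (0.285 - 0.6881i)
new amp(|1⟩) = (0.382683 + 0.92388i)·b = (0.2553 + 0.6164i)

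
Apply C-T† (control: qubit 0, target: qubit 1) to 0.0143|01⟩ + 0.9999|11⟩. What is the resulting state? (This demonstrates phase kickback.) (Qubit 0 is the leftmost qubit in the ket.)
0.0143|01⟩ + (0.707 - 0.707i)|11⟩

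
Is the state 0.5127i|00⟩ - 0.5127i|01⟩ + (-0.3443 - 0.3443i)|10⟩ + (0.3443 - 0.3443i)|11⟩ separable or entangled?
Entangled

Writing the state as a|00⟩ + b|01⟩ + c|10⟩ + d|11⟩, it is a product state iff ad − bc = 0.
Here (a, b, c, d) = (0.5127i, -0.5127i, (-0.3443 - 0.3443i), (0.3443 - 0.3443i)): ad − bc = (0.5127i)(0.3443 - 0.3443i) − (-0.5127i)(-0.3443 - 0.3443i) = 0.353 ≠ 0, so the state is entangled.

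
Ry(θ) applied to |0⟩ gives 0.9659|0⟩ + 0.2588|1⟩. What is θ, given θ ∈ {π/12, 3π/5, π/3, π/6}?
π/6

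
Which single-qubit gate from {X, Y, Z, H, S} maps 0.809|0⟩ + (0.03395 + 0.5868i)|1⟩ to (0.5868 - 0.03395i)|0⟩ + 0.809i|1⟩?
Y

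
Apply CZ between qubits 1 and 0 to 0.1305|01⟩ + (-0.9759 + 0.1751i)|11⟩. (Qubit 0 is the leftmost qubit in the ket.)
0.1305|01⟩ + (0.9759 - 0.1751i)|11⟩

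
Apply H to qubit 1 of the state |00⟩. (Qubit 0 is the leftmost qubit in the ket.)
1/√2|00⟩ + 1/√2|01⟩

H on qubit 1 mixes each pair of kets that differ only in qubit 1: amplitudes (a, b) of (|…0…⟩, |…1…⟩) become ((a + b)/√2, (a − b)/√2). Kets absent from the input have amplitude 0.
(|00⟩, |01⟩): (a, b) = (1, 0) → (1/√2, 1/√2)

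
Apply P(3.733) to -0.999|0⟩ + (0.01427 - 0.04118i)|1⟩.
-0.999|0⟩ + (-0.03481 + 0.02623i)|1⟩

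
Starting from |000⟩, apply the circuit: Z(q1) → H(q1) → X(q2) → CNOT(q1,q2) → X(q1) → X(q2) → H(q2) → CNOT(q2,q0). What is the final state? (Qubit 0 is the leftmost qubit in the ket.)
1/2|000⟩ + 1/2|010⟩ - 1/2|101⟩ + 1/2|111⟩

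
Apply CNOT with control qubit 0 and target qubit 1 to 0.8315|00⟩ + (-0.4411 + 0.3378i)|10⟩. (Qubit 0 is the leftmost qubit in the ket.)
0.8315|00⟩ + (-0.4411 + 0.3378i)|11⟩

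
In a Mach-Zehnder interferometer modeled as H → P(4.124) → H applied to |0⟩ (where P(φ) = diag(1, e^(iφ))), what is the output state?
(0.2225 - 0.4159i)|0⟩ + (0.7775 + 0.4159i)|1⟩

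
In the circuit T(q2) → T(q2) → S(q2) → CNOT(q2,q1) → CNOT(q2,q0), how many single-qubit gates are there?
3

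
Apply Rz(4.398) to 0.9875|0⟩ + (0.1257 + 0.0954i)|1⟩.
(-0.5803 - 0.799i)|0⟩ + (-0.1511 + 0.04564i)|1⟩

Rz(4.398) = [[e^(−iθ/2), 0], [0, e^(iθ/2)]] with e^(±iθ/2) = cos(θ/2) ± i·sin(θ/2); θ = 4.398, cos(θ/2) ≈ -0.587692, sin(θ/2) ≈ 0.809085.
With a = amp(|0⟩) = 0.9875 and b = amp(|1⟩) = (0.1257 + 0.0954i):
new amp(|0⟩) = (-0.587692 - 0.809085i)·a = (-0.5803 - 0.799i)
new amp(|1⟩) = (-0.587692 + 0.809085i)·b = (-0.1511 + 0.04564i)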